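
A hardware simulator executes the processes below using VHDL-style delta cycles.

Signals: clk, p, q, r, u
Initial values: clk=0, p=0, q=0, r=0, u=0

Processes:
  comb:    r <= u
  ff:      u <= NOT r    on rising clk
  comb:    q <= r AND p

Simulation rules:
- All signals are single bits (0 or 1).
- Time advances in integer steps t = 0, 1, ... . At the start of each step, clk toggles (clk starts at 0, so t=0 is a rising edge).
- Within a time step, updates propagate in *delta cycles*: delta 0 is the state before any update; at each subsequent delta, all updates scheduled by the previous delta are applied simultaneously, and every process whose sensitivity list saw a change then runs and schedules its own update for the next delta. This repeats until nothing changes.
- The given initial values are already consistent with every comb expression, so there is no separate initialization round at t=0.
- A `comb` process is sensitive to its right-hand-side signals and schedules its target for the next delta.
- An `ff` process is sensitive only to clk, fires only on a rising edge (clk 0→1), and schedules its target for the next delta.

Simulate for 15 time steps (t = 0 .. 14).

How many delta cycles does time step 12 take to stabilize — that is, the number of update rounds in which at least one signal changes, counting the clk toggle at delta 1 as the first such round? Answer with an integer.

[bits: p,r,clk,u,q]
t=0: Δ0=00000 Δ1=00100 Δ2=00110 Δ3=01110 | 3Δ
t=1: Δ0=01110 Δ1=01010 | 1Δ
t=2: Δ0=01010 Δ1=01110 Δ2=01100 Δ3=00100 | 3Δ
t=3: Δ0=00100 Δ1=00000 | 1Δ
t=4: Δ0=00000 Δ1=00100 Δ2=00110 Δ3=01110 | 3Δ
t=5: Δ0=01110 Δ1=01010 | 1Δ
t=6: Δ0=01010 Δ1=01110 Δ2=01100 Δ3=00100 | 3Δ
t=7: Δ0=00100 Δ1=00000 | 1Δ
t=8: Δ0=00000 Δ1=00100 Δ2=00110 Δ3=01110 | 3Δ
t=9: Δ0=01110 Δ1=01010 | 1Δ
t=10: Δ0=01010 Δ1=01110 Δ2=01100 Δ3=00100 | 3Δ
t=11: Δ0=00100 Δ1=00000 | 1Δ
t=12: Δ0=00000 Δ1=00100 Δ2=00110 Δ3=01110 | 3Δ
t=13: Δ0=01110 Δ1=01010 | 1Δ
t=14: Δ0=01010 Δ1=01110 Δ2=01100 Δ3=00100 | 3Δ

3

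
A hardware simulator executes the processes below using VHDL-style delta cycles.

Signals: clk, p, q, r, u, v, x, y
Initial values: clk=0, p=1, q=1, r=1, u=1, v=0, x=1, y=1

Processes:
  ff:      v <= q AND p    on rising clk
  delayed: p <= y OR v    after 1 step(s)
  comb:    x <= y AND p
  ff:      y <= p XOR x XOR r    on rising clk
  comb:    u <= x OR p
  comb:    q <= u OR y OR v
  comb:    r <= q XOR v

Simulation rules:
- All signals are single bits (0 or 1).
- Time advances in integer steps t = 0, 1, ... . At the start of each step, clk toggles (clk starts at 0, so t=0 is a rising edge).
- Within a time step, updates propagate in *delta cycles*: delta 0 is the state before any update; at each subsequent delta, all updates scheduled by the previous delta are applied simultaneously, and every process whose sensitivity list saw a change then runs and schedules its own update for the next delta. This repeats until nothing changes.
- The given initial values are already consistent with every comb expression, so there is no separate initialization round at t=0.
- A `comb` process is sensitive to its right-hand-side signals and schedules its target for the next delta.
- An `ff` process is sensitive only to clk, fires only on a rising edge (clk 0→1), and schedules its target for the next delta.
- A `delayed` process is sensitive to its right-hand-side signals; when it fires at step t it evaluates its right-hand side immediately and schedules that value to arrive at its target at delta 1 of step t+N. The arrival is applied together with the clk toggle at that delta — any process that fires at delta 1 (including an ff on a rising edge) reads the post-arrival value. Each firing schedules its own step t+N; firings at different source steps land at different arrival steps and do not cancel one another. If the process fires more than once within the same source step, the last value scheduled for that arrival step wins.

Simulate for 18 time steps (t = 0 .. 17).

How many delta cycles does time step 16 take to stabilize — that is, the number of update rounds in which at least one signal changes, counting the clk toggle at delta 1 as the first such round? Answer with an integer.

3

t=0 Δ0: y=1 v=0 u=1 p=1 x=1 r=1 clk=0 q=1
  Δ1: clk:0→1
  Δ2: v:0→1
  Δ3: r:1→0
  (3Δ to stable)
t=1 Δ0: y=1 v=1 u=1 p=1 x=1 r=0 clk=1 q=1
  Δ1: clk:1→0
  (1Δ to stable)
t=2 Δ0: y=1 v=1 u=1 p=1 x=1 r=0 clk=0 q=1
  Δ1: clk:0→1
  Δ2: y:1→0
  Δ3: x:1→0
  (3Δ to stable)
t=3 Δ0: y=0 v=1 u=1 p=1 x=0 r=0 clk=1 q=1
  Δ1: clk:1→0
  (1Δ to stable)
t=4 Δ0: y=0 v=1 u=1 p=1 x=0 r=0 clk=0 q=1
  Δ1: clk:0→1
  Δ2: y:0→1
  Δ3: x:0→1
  (3Δ to stable)
t=5 Δ0: y=1 v=1 u=1 p=1 x=1 r=0 clk=1 q=1
  Δ1: clk:1→0
  (1Δ to stable)
t=6 Δ0: y=1 v=1 u=1 p=1 x=1 r=0 clk=0 q=1
  Δ1: clk:0→1
  Δ2: y:1→0
  Δ3: x:1→0
  (3Δ to stable)
t=7 Δ0: y=0 v=1 u=1 p=1 x=0 r=0 clk=1 q=1
  Δ1: clk:1→0
  (1Δ to stable)
t=8 Δ0: y=0 v=1 u=1 p=1 x=0 r=0 clk=0 q=1
  Δ1: clk:0→1
  Δ2: y:0→1
  Δ3: x:0→1
  (3Δ to stable)
t=9 Δ0: y=1 v=1 u=1 p=1 x=1 r=0 clk=1 q=1
  Δ1: clk:1→0
  (1Δ to stable)
t=10 Δ0: y=1 v=1 u=1 p=1 x=1 r=0 clk=0 q=1
  Δ1: clk:0→1
  Δ2: y:1→0
  Δ3: x:1→0
  (3Δ to stable)
t=11 Δ0: y=0 v=1 u=1 p=1 x=0 r=0 clk=1 q=1
  Δ1: clk:1→0
  (1Δ to stable)
t=12 Δ0: y=0 v=1 u=1 p=1 x=0 r=0 clk=0 q=1
  Δ1: clk:0→1
  Δ2: y:0→1
  Δ3: x:0→1
  (3Δ to stable)
t=13 Δ0: y=1 v=1 u=1 p=1 x=1 r=0 clk=1 q=1
  Δ1: clk:1→0
  (1Δ to stable)
t=14 Δ0: y=1 v=1 u=1 p=1 x=1 r=0 clk=0 q=1
  Δ1: clk:0→1
  Δ2: y:1→0
  Δ3: x:1→0
  (3Δ to stable)
t=15 Δ0: y=0 v=1 u=1 p=1 x=0 r=0 clk=1 q=1
  Δ1: clk:1→0
  (1Δ to stable)
t=16 Δ0: y=0 v=1 u=1 p=1 x=0 r=0 clk=0 q=1
  Δ1: clk:0→1
  Δ2: y:0→1
  Δ3: x:0→1
  (3Δ to stable)
t=17 Δ0: y=1 v=1 u=1 p=1 x=1 r=0 clk=1 q=1
  Δ1: clk:1→0
  (1Δ to stable)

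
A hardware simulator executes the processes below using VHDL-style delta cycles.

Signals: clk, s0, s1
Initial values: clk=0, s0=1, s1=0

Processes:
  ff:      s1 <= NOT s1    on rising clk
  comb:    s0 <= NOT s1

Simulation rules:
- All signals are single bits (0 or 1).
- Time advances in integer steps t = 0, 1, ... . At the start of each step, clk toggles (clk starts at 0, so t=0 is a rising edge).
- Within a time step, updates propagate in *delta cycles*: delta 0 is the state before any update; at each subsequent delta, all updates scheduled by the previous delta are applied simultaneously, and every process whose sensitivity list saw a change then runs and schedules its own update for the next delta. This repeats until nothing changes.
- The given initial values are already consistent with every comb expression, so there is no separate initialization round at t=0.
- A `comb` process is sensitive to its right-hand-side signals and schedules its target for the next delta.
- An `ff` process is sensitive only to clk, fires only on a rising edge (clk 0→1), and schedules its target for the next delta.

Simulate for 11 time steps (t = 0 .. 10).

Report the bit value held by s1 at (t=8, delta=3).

[bits: clk,s0,s1]
t=0: Δ0=010 Δ1=110 Δ2=111 Δ3=101 | 3Δ
t=1: Δ0=101 Δ1=001 | 1Δ
t=2: Δ0=001 Δ1=101 Δ2=100 Δ3=110 | 3Δ
t=3: Δ0=110 Δ1=010 | 1Δ
t=4: Δ0=010 Δ1=110 Δ2=111 Δ3=101 | 3Δ
t=5: Δ0=101 Δ1=001 | 1Δ
t=6: Δ0=001 Δ1=101 Δ2=100 Δ3=110 | 3Δ
t=7: Δ0=110 Δ1=010 | 1Δ
t=8: Δ0=010 Δ1=110 Δ2=111 Δ3=101 | 3Δ
t=9: Δ0=101 Δ1=001 | 1Δ
t=10: Δ0=001 Δ1=101 Δ2=100 Δ3=110 | 3Δ

1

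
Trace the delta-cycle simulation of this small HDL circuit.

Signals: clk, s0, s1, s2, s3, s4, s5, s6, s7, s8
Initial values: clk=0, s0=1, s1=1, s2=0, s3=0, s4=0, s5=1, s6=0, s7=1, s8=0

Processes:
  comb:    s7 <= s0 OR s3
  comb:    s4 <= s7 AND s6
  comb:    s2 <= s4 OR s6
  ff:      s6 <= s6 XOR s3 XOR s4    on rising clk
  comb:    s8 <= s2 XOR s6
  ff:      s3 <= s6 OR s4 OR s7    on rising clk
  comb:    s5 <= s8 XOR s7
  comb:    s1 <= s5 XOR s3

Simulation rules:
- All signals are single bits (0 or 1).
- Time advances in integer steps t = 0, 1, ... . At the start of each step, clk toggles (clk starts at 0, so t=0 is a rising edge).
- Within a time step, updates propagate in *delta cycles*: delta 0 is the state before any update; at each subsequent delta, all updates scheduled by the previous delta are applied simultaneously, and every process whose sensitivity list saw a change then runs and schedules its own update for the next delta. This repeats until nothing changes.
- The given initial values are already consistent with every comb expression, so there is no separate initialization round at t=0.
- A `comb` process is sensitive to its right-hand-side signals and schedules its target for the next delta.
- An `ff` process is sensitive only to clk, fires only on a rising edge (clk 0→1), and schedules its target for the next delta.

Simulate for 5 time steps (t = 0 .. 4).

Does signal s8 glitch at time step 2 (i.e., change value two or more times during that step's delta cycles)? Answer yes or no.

yes

[bits: s2,s8,s5,s4,s6,s1,s0,s3,clk,s7]
t=0: Δ0=0010011001 Δ1=0010011011 Δ2=0010011111 Δ3=0010001111 | 3Δ
t=1: Δ0=0010001111 Δ1=0010001101 | 1Δ
t=2: Δ0=0010001101 Δ1=0010001111 Δ2=0010101111 Δ3=1111101111 Δ4=1001101111 Δ5=1011111111 Δ6=1011101111 | 6Δ
t=3: Δ0=1011101111 Δ1=1011101101 | 1Δ
t=4: Δ0=1011101101 Δ1=1011101111 | 1Δ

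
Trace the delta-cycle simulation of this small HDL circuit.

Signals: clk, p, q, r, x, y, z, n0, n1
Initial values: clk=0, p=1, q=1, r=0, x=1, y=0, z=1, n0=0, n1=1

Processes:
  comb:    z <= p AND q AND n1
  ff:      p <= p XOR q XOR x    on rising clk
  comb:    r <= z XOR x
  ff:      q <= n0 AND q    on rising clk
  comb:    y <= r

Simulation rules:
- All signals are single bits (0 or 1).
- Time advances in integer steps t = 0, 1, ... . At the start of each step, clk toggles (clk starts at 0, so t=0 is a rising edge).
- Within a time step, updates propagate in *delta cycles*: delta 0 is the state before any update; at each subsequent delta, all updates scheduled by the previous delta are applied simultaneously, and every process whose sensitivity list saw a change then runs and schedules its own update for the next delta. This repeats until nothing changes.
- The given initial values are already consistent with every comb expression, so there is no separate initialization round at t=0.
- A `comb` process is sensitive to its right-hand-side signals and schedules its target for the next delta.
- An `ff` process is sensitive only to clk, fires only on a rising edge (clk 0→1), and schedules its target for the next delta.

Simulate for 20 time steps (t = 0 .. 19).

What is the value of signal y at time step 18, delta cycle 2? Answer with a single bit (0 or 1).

1

t0.Δ0 q=1 x=1 n0=0 p=1 n1=1 y=0 r=0 clk=0 z=1
t0.Δ1 q=1 x=1 n0=0 p=1 n1=1 y=0 r=0 clk=1 z=1
t0.Δ2 q=0 x=1 n0=0 p=1 n1=1 y=0 r=0 clk=1 z=1
t0.Δ3 q=0 x=1 n0=0 p=1 n1=1 y=0 r=0 clk=1 z=0
t0.Δ4 q=0 x=1 n0=0 p=1 n1=1 y=0 r=1 clk=1 z=0
t0.Δ5 q=0 x=1 n0=0 p=1 n1=1 y=1 r=1 clk=1 z=0
t1.Δ0 q=0 x=1 n0=0 p=1 n1=1 y=1 r=1 clk=1 z=0
t1.Δ1 q=0 x=1 n0=0 p=1 n1=1 y=1 r=1 clk=0 z=0
t2.Δ0 q=0 x=1 n0=0 p=1 n1=1 y=1 r=1 clk=0 z=0
t2.Δ1 q=0 x=1 n0=0 p=1 n1=1 y=1 r=1 clk=1 z=0
t2.Δ2 q=0 x=1 n0=0 p=0 n1=1 y=1 r=1 clk=1 z=0
t3.Δ0 q=0 x=1 n0=0 p=0 n1=1 y=1 r=1 clk=1 z=0
t3.Δ1 q=0 x=1 n0=0 p=0 n1=1 y=1 r=1 clk=0 z=0
t4.Δ0 q=0 x=1 n0=0 p=0 n1=1 y=1 r=1 clk=0 z=0
t4.Δ1 q=0 x=1 n0=0 p=0 n1=1 y=1 r=1 clk=1 z=0
t4.Δ2 q=0 x=1 n0=0 p=1 n1=1 y=1 r=1 clk=1 z=0
t5.Δ0 q=0 x=1 n0=0 p=1 n1=1 y=1 r=1 clk=1 z=0
t5.Δ1 q=0 x=1 n0=0 p=1 n1=1 y=1 r=1 clk=0 z=0
t6.Δ0 q=0 x=1 n0=0 p=1 n1=1 y=1 r=1 clk=0 z=0
t6.Δ1 q=0 x=1 n0=0 p=1 n1=1 y=1 r=1 clk=1 z=0
t6.Δ2 q=0 x=1 n0=0 p=0 n1=1 y=1 r=1 clk=1 z=0
t7.Δ0 q=0 x=1 n0=0 p=0 n1=1 y=1 r=1 clk=1 z=0
t7.Δ1 q=0 x=1 n0=0 p=0 n1=1 y=1 r=1 clk=0 z=0
t8.Δ0 q=0 x=1 n0=0 p=0 n1=1 y=1 r=1 clk=0 z=0
t8.Δ1 q=0 x=1 n0=0 p=0 n1=1 y=1 r=1 clk=1 z=0
t8.Δ2 q=0 x=1 n0=0 p=1 n1=1 y=1 r=1 clk=1 z=0
t9.Δ0 q=0 x=1 n0=0 p=1 n1=1 y=1 r=1 clk=1 z=0
t9.Δ1 q=0 x=1 n0=0 p=1 n1=1 y=1 r=1 clk=0 z=0
t10.Δ0 q=0 x=1 n0=0 p=1 n1=1 y=1 r=1 clk=0 z=0
t10.Δ1 q=0 x=1 n0=0 p=1 n1=1 y=1 r=1 clk=1 z=0
t10.Δ2 q=0 x=1 n0=0 p=0 n1=1 y=1 r=1 clk=1 z=0
t11.Δ0 q=0 x=1 n0=0 p=0 n1=1 y=1 r=1 clk=1 z=0
t11.Δ1 q=0 x=1 n0=0 p=0 n1=1 y=1 r=1 clk=0 z=0
t12.Δ0 q=0 x=1 n0=0 p=0 n1=1 y=1 r=1 clk=0 z=0
t12.Δ1 q=0 x=1 n0=0 p=0 n1=1 y=1 r=1 clk=1 z=0
t12.Δ2 q=0 x=1 n0=0 p=1 n1=1 y=1 r=1 clk=1 z=0
t13.Δ0 q=0 x=1 n0=0 p=1 n1=1 y=1 r=1 clk=1 z=0
t13.Δ1 q=0 x=1 n0=0 p=1 n1=1 y=1 r=1 clk=0 z=0
t14.Δ0 q=0 x=1 n0=0 p=1 n1=1 y=1 r=1 clk=0 z=0
t14.Δ1 q=0 x=1 n0=0 p=1 n1=1 y=1 r=1 clk=1 z=0
t14.Δ2 q=0 x=1 n0=0 p=0 n1=1 y=1 r=1 clk=1 z=0
t15.Δ0 q=0 x=1 n0=0 p=0 n1=1 y=1 r=1 clk=1 z=0
t15.Δ1 q=0 x=1 n0=0 p=0 n1=1 y=1 r=1 clk=0 z=0
t16.Δ0 q=0 x=1 n0=0 p=0 n1=1 y=1 r=1 clk=0 z=0
t16.Δ1 q=0 x=1 n0=0 p=0 n1=1 y=1 r=1 clk=1 z=0
t16.Δ2 q=0 x=1 n0=0 p=1 n1=1 y=1 r=1 clk=1 z=0
t17.Δ0 q=0 x=1 n0=0 p=1 n1=1 y=1 r=1 clk=1 z=0
t17.Δ1 q=0 x=1 n0=0 p=1 n1=1 y=1 r=1 clk=0 z=0
t18.Δ0 q=0 x=1 n0=0 p=1 n1=1 y=1 r=1 clk=0 z=0
t18.Δ1 q=0 x=1 n0=0 p=1 n1=1 y=1 r=1 clk=1 z=0
t18.Δ2 q=0 x=1 n0=0 p=0 n1=1 y=1 r=1 clk=1 z=0
t19.Δ0 q=0 x=1 n0=0 p=0 n1=1 y=1 r=1 clk=1 z=0
t19.Δ1 q=0 x=1 n0=0 p=0 n1=1 y=1 r=1 clk=0 z=0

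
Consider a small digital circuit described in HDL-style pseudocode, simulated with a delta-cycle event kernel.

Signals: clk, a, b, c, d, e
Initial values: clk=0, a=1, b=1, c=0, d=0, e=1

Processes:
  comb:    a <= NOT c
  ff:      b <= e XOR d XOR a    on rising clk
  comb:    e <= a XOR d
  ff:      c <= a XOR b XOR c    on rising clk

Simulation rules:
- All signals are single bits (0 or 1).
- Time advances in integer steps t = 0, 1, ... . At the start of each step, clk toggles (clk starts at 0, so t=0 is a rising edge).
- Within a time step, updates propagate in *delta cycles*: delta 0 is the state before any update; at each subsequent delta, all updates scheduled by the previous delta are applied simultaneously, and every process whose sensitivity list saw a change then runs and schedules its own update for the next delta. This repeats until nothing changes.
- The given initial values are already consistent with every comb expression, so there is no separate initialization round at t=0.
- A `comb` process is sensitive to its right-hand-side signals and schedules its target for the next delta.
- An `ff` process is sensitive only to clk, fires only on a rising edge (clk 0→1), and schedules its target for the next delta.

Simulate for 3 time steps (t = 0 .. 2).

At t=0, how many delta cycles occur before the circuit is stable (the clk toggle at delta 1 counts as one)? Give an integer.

t0.Δ0 e=1 d=0 c=0 b=1 a=1 clk=0
t0.Δ1 e=1 d=0 c=0 b=1 a=1 clk=1
t0.Δ2 e=1 d=0 c=0 b=0 a=1 clk=1
t1.Δ0 e=1 d=0 c=0 b=0 a=1 clk=1
t1.Δ1 e=1 d=0 c=0 b=0 a=1 clk=0
t2.Δ0 e=1 d=0 c=0 b=0 a=1 clk=0
t2.Δ1 e=1 d=0 c=0 b=0 a=1 clk=1
t2.Δ2 e=1 d=0 c=1 b=0 a=1 clk=1
t2.Δ3 e=1 d=0 c=1 b=0 a=0 clk=1
t2.Δ4 e=0 d=0 c=1 b=0 a=0 clk=1

2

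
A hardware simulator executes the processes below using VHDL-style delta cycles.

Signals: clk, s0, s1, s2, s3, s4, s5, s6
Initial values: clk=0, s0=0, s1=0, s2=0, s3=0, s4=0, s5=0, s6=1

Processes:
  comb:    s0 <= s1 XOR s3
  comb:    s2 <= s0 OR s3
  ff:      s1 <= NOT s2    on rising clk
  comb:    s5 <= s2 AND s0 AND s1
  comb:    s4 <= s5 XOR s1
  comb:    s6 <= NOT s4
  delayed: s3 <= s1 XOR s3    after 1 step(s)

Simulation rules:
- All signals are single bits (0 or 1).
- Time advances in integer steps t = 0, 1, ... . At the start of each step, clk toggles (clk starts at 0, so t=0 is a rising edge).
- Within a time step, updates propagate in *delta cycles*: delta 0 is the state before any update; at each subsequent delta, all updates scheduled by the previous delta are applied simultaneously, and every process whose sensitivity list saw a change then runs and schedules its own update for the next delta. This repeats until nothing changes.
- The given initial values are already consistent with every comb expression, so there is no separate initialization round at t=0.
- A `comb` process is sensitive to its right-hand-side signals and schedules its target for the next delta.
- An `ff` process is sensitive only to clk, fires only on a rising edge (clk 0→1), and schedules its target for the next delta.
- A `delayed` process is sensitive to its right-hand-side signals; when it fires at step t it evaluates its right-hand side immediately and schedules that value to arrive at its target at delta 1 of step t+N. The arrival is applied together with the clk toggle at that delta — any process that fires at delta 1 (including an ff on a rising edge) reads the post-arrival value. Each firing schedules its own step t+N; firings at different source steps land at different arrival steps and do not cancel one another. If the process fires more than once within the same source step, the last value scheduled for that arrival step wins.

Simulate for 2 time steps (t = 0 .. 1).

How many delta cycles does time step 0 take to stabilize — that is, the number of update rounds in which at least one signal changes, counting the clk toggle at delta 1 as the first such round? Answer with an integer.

7

t=0 Δ0: s5=0 s4=0 s3=0 s6=1 s0=0 s2=0 s1=0 clk=0
  Δ1: clk:0→1
  Δ2: s1:0→1
  Δ3: s4:0→1, s0:0→1
  Δ4: s6:1→0, s2:0→1
  Δ5: s5:0→1
  Δ6: s4:1→0
  Δ7: s6:0→1
  (7Δ to stable)
t=1 Δ0: s5=1 s4=0 s3=0 s6=1 s0=1 s2=1 s1=1 clk=1
  Δ1: s3:0→1, clk:1→0
  Δ2: s0:1→0
  Δ3: s5:1→0
  Δ4: s4:0→1
  Δ5: s6:1→0
  (5Δ to stable)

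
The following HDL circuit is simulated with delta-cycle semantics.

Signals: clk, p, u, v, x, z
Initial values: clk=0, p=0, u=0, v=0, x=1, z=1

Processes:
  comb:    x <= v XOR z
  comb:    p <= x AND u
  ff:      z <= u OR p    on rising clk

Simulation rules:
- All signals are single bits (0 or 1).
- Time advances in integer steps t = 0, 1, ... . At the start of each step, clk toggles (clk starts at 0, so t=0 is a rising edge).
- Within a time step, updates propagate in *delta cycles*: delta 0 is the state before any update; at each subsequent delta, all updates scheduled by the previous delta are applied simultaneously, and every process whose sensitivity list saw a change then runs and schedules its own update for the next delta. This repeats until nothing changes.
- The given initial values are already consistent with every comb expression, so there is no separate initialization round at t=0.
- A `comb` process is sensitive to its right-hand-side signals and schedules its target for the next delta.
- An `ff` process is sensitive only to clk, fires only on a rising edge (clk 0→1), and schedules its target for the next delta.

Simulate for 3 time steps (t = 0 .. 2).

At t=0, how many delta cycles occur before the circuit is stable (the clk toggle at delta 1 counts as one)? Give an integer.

3

[bits: z,p,u,clk,x,v]
t=0: Δ0=100010 Δ1=100110 Δ2=000110 Δ3=000100 | 3Δ
t=1: Δ0=000100 Δ1=000000 | 1Δ
t=2: Δ0=000000 Δ1=000100 | 1Δ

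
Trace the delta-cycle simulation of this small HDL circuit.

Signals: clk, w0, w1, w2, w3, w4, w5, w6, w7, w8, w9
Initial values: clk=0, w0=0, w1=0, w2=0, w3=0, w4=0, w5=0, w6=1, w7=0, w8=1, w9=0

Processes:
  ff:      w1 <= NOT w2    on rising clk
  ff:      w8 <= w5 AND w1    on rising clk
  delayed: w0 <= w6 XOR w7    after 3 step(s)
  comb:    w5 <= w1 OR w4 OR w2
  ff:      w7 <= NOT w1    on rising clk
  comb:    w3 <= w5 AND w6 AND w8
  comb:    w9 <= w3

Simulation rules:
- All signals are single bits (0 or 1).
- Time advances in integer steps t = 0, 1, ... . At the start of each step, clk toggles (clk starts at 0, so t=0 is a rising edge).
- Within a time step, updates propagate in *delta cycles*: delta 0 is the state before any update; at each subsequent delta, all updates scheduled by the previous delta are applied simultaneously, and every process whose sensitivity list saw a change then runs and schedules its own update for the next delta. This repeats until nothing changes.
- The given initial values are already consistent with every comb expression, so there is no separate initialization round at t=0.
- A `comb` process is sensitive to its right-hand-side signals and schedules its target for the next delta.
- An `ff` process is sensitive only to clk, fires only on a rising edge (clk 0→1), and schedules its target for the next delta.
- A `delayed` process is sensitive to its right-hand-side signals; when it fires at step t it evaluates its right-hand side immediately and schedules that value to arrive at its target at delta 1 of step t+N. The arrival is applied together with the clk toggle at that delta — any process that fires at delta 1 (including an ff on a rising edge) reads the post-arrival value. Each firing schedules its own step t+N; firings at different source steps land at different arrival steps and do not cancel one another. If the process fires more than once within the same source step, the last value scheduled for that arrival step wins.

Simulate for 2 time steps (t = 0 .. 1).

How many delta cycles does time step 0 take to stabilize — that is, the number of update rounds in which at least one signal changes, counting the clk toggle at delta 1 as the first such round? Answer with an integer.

[bits: w6,w2,w4,w3,w0,w5,w9,w7,clk,w8,w1]
t=0: Δ0=10000000010 Δ1=10000000110 Δ2=10000001101 Δ3=10000101101 | 3Δ
t=1: Δ0=10000101101 Δ1=10000101001 | 1Δ

3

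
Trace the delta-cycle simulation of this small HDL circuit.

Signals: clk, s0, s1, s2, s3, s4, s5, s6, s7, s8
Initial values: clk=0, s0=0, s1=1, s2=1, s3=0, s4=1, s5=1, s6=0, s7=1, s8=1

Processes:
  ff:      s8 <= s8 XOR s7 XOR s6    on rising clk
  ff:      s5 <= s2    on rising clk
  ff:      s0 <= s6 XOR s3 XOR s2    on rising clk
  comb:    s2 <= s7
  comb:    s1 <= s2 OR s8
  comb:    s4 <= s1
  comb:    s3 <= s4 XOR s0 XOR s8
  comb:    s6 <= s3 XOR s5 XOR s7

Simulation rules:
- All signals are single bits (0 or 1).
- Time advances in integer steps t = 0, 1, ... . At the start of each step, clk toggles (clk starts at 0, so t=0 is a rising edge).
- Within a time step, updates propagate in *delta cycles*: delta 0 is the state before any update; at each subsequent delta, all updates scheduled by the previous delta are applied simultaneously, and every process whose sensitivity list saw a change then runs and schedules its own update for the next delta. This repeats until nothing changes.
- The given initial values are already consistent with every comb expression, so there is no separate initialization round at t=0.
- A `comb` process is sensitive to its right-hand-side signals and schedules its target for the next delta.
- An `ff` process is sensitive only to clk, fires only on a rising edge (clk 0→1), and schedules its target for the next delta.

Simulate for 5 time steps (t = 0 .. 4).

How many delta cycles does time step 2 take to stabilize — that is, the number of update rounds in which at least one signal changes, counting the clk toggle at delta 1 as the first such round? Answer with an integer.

t0.Δ0 s8=1 s5=1 s0=0 s1=1 clk=0 s4=1 s2=1 s3=0 s7=1 s6=0
t0.Δ1 s8=1 s5=1 s0=0 s1=1 clk=1 s4=1 s2=1 s3=0 s7=1 s6=0
t0.Δ2 s8=0 s5=1 s0=1 s1=1 clk=1 s4=1 s2=1 s3=0 s7=1 s6=0
t1.Δ0 s8=0 s5=1 s0=1 s1=1 clk=1 s4=1 s2=1 s3=0 s7=1 s6=0
t1.Δ1 s8=0 s5=1 s0=1 s1=1 clk=0 s4=1 s2=1 s3=0 s7=1 s6=0
t2.Δ0 s8=0 s5=1 s0=1 s1=1 clk=0 s4=1 s2=1 s3=0 s7=1 s6=0
t2.Δ1 s8=0 s5=1 s0=1 s1=1 clk=1 s4=1 s2=1 s3=0 s7=1 s6=0
t2.Δ2 s8=1 s5=1 s0=1 s1=1 clk=1 s4=1 s2=1 s3=0 s7=1 s6=0
t2.Δ3 s8=1 s5=1 s0=1 s1=1 clk=1 s4=1 s2=1 s3=1 s7=1 s6=0
t2.Δ4 s8=1 s5=1 s0=1 s1=1 clk=1 s4=1 s2=1 s3=1 s7=1 s6=1
t3.Δ0 s8=1 s5=1 s0=1 s1=1 clk=1 s4=1 s2=1 s3=1 s7=1 s6=1
t3.Δ1 s8=1 s5=1 s0=1 s1=1 clk=0 s4=1 s2=1 s3=1 s7=1 s6=1
t4.Δ0 s8=1 s5=1 s0=1 s1=1 clk=0 s4=1 s2=1 s3=1 s7=1 s6=1
t4.Δ1 s8=1 s5=1 s0=1 s1=1 clk=1 s4=1 s2=1 s3=1 s7=1 s6=1

4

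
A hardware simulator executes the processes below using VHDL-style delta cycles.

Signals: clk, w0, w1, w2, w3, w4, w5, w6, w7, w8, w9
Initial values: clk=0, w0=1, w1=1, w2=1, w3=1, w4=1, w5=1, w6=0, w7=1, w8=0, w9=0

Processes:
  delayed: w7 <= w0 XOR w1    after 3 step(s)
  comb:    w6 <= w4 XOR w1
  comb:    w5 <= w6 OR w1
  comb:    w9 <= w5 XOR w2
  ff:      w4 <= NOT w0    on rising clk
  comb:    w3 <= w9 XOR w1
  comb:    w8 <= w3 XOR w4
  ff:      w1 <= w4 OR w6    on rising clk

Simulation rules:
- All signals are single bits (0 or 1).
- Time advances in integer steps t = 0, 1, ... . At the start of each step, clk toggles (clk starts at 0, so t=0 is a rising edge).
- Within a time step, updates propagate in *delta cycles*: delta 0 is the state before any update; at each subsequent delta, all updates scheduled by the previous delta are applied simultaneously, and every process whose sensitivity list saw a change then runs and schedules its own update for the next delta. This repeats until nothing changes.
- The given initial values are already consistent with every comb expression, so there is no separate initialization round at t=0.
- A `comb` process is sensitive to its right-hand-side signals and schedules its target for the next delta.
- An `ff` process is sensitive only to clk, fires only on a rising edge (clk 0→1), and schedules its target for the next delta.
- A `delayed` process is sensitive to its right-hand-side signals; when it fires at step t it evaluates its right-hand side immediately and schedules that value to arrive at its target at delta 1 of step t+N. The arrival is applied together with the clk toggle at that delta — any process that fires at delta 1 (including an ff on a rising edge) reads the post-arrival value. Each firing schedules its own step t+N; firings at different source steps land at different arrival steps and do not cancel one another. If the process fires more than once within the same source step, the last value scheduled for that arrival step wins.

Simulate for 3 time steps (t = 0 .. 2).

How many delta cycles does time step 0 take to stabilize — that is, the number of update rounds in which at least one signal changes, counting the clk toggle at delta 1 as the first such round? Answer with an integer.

3

[bits: w9,w4,clk,w5,w7,w6,w1,w2,w0,w3,w8]
t=0: Δ0=01011011110 Δ1=01111011110 Δ2=00111011110 Δ3=00111111111 | 3Δ
t=1: Δ0=00111111111 Δ1=00011111111 | 1Δ
t=2: Δ0=00011111111 Δ1=00111111111 | 1Δ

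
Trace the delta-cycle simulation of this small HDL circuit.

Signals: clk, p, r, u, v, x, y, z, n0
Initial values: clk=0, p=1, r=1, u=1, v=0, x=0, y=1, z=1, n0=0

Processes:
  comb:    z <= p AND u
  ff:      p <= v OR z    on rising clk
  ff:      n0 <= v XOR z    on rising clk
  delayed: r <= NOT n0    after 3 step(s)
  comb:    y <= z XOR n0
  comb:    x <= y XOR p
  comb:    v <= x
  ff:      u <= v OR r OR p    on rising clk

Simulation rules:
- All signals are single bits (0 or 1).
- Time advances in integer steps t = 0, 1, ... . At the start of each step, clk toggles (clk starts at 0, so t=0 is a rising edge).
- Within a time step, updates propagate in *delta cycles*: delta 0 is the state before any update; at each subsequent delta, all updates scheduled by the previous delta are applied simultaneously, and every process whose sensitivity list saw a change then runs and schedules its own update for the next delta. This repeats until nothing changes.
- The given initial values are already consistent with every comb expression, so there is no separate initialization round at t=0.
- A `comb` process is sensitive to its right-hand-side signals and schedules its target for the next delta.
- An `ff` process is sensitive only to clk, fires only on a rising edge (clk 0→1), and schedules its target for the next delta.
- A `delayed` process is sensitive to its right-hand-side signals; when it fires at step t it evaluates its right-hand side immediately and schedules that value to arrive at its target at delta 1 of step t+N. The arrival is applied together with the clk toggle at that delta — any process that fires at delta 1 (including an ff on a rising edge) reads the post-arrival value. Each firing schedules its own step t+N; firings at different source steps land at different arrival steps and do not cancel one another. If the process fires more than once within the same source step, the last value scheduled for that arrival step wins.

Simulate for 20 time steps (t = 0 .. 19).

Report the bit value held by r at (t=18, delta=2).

[bits: x,n0,v,r,z,p,clk,y,u]
t=0: Δ0=000111011 Δ1=000111111 Δ2=010111111 Δ3=010111101 Δ4=110111101 Δ5=111111101 | 5Δ
t=1: Δ0=111111101 Δ1=111111001 | 1Δ
t=2: Δ0=111111001 Δ1=111111101 Δ2=101111101 Δ3=101111111 Δ4=001111111 Δ5=000111111 | 5Δ
t=3: Δ0=000111111 Δ1=000011011 | 1Δ
t=4: Δ0=000011011 Δ1=000011111 Δ2=010011111 Δ3=010011101 Δ4=110011101 Δ5=111011101 | 5Δ
t=5: Δ0=111011101 Δ1=111111001 | 1Δ
t=6: Δ0=111111001 Δ1=111111101 Δ2=101111101 Δ3=101111111 Δ4=001111111 Δ5=000111111 | 5Δ
t=7: Δ0=000111111 Δ1=000011011 | 1Δ
t=8: Δ0=000011011 Δ1=000011111 Δ2=010011111 Δ3=010011101 Δ4=110011101 Δ5=111011101 | 5Δ
t=9: Δ0=111011101 Δ1=111111001 | 1Δ
t=10: Δ0=111111001 Δ1=111111101 Δ2=101111101 Δ3=101111111 Δ4=001111111 Δ5=000111111 | 5Δ
t=11: Δ0=000111111 Δ1=000011011 | 1Δ
t=12: Δ0=000011011 Δ1=000011111 Δ2=010011111 Δ3=010011101 Δ4=110011101 Δ5=111011101 | 5Δ
t=13: Δ0=111011101 Δ1=111111001 | 1Δ
t=14: Δ0=111111001 Δ1=111111101 Δ2=101111101 Δ3=101111111 Δ4=001111111 Δ5=000111111 | 5Δ
t=15: Δ0=000111111 Δ1=000011011 | 1Δ
t=16: Δ0=000011011 Δ1=000011111 Δ2=010011111 Δ3=010011101 Δ4=110011101 Δ5=111011101 | 5Δ
t=17: Δ0=111011101 Δ1=111111001 | 1Δ
t=18: Δ0=111111001 Δ1=111111101 Δ2=101111101 Δ3=101111111 Δ4=001111111 Δ5=000111111 | 5Δ
t=19: Δ0=000111111 Δ1=000011011 | 1Δ

1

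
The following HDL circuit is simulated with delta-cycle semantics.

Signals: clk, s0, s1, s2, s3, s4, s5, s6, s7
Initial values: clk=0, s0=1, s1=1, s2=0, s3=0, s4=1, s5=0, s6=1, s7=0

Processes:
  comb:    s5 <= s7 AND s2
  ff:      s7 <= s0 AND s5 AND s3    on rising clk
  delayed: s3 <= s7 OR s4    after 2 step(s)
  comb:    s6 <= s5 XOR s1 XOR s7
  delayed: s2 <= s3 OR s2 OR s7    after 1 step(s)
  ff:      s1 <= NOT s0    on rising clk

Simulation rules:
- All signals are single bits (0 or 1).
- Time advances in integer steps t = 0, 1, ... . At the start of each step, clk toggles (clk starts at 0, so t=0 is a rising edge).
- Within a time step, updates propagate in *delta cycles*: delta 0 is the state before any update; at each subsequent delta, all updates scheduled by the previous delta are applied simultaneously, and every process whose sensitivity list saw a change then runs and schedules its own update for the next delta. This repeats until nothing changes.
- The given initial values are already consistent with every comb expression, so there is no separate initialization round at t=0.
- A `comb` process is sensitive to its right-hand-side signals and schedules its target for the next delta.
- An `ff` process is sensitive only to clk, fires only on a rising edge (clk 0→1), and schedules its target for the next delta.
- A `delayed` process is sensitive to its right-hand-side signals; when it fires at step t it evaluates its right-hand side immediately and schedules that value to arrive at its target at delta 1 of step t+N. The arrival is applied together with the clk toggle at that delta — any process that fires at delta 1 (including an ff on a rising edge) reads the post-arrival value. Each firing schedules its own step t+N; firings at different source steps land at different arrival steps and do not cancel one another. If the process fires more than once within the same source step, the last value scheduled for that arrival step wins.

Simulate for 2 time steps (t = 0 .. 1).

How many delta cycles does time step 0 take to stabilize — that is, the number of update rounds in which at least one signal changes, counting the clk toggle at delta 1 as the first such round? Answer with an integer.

[bits: s5,s6,s4,clk,s0,s1,s3,s7,s2]
t=0: Δ0=011011000 Δ1=011111000 Δ2=011110000 Δ3=001110000 | 3Δ
t=1: Δ0=001110000 Δ1=001010000 | 1Δ

3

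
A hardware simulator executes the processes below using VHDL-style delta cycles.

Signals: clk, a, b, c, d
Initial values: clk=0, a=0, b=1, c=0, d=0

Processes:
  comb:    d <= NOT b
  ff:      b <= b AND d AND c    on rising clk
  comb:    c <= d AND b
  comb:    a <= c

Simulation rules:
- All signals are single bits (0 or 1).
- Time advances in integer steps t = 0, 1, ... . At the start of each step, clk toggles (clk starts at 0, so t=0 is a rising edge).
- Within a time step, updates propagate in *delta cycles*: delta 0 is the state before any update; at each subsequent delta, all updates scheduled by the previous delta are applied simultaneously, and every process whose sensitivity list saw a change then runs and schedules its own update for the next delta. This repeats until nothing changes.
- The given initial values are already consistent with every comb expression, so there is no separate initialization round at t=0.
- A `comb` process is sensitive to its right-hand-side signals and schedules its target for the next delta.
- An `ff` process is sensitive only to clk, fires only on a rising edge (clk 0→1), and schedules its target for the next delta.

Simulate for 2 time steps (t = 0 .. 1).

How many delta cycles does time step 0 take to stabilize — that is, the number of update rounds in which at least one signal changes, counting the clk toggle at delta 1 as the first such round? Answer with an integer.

[bits: a,clk,b,c,d]
t=0: Δ0=00100 Δ1=01100 Δ2=01000 Δ3=01001 | 3Δ
t=1: Δ0=01001 Δ1=00001 | 1Δ

3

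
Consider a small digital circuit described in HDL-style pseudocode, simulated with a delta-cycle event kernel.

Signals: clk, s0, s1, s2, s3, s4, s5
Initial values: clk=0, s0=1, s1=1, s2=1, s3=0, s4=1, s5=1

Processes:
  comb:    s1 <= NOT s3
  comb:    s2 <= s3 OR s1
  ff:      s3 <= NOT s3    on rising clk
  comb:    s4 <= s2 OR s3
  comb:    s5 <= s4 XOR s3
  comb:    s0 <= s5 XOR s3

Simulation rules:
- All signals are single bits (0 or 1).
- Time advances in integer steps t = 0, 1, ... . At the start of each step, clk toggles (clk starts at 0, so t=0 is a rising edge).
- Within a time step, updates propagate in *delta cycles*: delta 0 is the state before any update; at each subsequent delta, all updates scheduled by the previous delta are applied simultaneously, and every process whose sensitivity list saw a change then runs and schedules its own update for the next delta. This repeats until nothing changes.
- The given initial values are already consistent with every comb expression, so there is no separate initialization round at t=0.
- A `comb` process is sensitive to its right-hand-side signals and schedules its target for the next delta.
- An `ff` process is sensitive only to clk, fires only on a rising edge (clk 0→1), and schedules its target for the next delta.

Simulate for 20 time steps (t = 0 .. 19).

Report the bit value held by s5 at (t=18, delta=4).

t0.Δ0 clk=0 s0=1 s3=0 s1=1 s4=1 s5=1 s2=1
t0.Δ1 clk=1 s0=1 s3=0 s1=1 s4=1 s5=1 s2=1
t0.Δ2 clk=1 s0=1 s3=1 s1=1 s4=1 s5=1 s2=1
t0.Δ3 clk=1 s0=0 s3=1 s1=0 s4=1 s5=0 s2=1
t0.Δ4 clk=1 s0=1 s3=1 s1=0 s4=1 s5=0 s2=1
t1.Δ0 clk=1 s0=1 s3=1 s1=0 s4=1 s5=0 s2=1
t1.Δ1 clk=0 s0=1 s3=1 s1=0 s4=1 s5=0 s2=1
t2.Δ0 clk=0 s0=1 s3=1 s1=0 s4=1 s5=0 s2=1
t2.Δ1 clk=1 s0=1 s3=1 s1=0 s4=1 s5=0 s2=1
t2.Δ2 clk=1 s0=1 s3=0 s1=0 s4=1 s5=0 s2=1
t2.Δ3 clk=1 s0=0 s3=0 s1=1 s4=1 s5=1 s2=0
t2.Δ4 clk=1 s0=1 s3=0 s1=1 s4=0 s5=1 s2=1
t2.Δ5 clk=1 s0=1 s3=0 s1=1 s4=1 s5=0 s2=1
t2.Δ6 clk=1 s0=0 s3=0 s1=1 s4=1 s5=1 s2=1
t2.Δ7 clk=1 s0=1 s3=0 s1=1 s4=1 s5=1 s2=1
t3.Δ0 clk=1 s0=1 s3=0 s1=1 s4=1 s5=1 s2=1
t3.Δ1 clk=0 s0=1 s3=0 s1=1 s4=1 s5=1 s2=1
t4.Δ0 clk=0 s0=1 s3=0 s1=1 s4=1 s5=1 s2=1
t4.Δ1 clk=1 s0=1 s3=0 s1=1 s4=1 s5=1 s2=1
t4.Δ2 clk=1 s0=1 s3=1 s1=1 s4=1 s5=1 s2=1
t4.Δ3 clk=1 s0=0 s3=1 s1=0 s4=1 s5=0 s2=1
t4.Δ4 clk=1 s0=1 s3=1 s1=0 s4=1 s5=0 s2=1
t5.Δ0 clk=1 s0=1 s3=1 s1=0 s4=1 s5=0 s2=1
t5.Δ1 clk=0 s0=1 s3=1 s1=0 s4=1 s5=0 s2=1
t6.Δ0 clk=0 s0=1 s3=1 s1=0 s4=1 s5=0 s2=1
t6.Δ1 clk=1 s0=1 s3=1 s1=0 s4=1 s5=0 s2=1
t6.Δ2 clk=1 s0=1 s3=0 s1=0 s4=1 s5=0 s2=1
t6.Δ3 clk=1 s0=0 s3=0 s1=1 s4=1 s5=1 s2=0
t6.Δ4 clk=1 s0=1 s3=0 s1=1 s4=0 s5=1 s2=1
t6.Δ5 clk=1 s0=1 s3=0 s1=1 s4=1 s5=0 s2=1
t6.Δ6 clk=1 s0=0 s3=0 s1=1 s4=1 s5=1 s2=1
t6.Δ7 clk=1 s0=1 s3=0 s1=1 s4=1 s5=1 s2=1
t7.Δ0 clk=1 s0=1 s3=0 s1=1 s4=1 s5=1 s2=1
t7.Δ1 clk=0 s0=1 s3=0 s1=1 s4=1 s5=1 s2=1
t8.Δ0 clk=0 s0=1 s3=0 s1=1 s4=1 s5=1 s2=1
t8.Δ1 clk=1 s0=1 s3=0 s1=1 s4=1 s5=1 s2=1
t8.Δ2 clk=1 s0=1 s3=1 s1=1 s4=1 s5=1 s2=1
t8.Δ3 clk=1 s0=0 s3=1 s1=0 s4=1 s5=0 s2=1
t8.Δ4 clk=1 s0=1 s3=1 s1=0 s4=1 s5=0 s2=1
t9.Δ0 clk=1 s0=1 s3=1 s1=0 s4=1 s5=0 s2=1
t9.Δ1 clk=0 s0=1 s3=1 s1=0 s4=1 s5=0 s2=1
t10.Δ0 clk=0 s0=1 s3=1 s1=0 s4=1 s5=0 s2=1
t10.Δ1 clk=1 s0=1 s3=1 s1=0 s4=1 s5=0 s2=1
t10.Δ2 clk=1 s0=1 s3=0 s1=0 s4=1 s5=0 s2=1
t10.Δ3 clk=1 s0=0 s3=0 s1=1 s4=1 s5=1 s2=0
t10.Δ4 clk=1 s0=1 s3=0 s1=1 s4=0 s5=1 s2=1
t10.Δ5 clk=1 s0=1 s3=0 s1=1 s4=1 s5=0 s2=1
t10.Δ6 clk=1 s0=0 s3=0 s1=1 s4=1 s5=1 s2=1
t10.Δ7 clk=1 s0=1 s3=0 s1=1 s4=1 s5=1 s2=1
t11.Δ0 clk=1 s0=1 s3=0 s1=1 s4=1 s5=1 s2=1
t11.Δ1 clk=0 s0=1 s3=0 s1=1 s4=1 s5=1 s2=1
t12.Δ0 clk=0 s0=1 s3=0 s1=1 s4=1 s5=1 s2=1
t12.Δ1 clk=1 s0=1 s3=0 s1=1 s4=1 s5=1 s2=1
t12.Δ2 clk=1 s0=1 s3=1 s1=1 s4=1 s5=1 s2=1
t12.Δ3 clk=1 s0=0 s3=1 s1=0 s4=1 s5=0 s2=1
t12.Δ4 clk=1 s0=1 s3=1 s1=0 s4=1 s5=0 s2=1
t13.Δ0 clk=1 s0=1 s3=1 s1=0 s4=1 s5=0 s2=1
t13.Δ1 clk=0 s0=1 s3=1 s1=0 s4=1 s5=0 s2=1
t14.Δ0 clk=0 s0=1 s3=1 s1=0 s4=1 s5=0 s2=1
t14.Δ1 clk=1 s0=1 s3=1 s1=0 s4=1 s5=0 s2=1
t14.Δ2 clk=1 s0=1 s3=0 s1=0 s4=1 s5=0 s2=1
t14.Δ3 clk=1 s0=0 s3=0 s1=1 s4=1 s5=1 s2=0
t14.Δ4 clk=1 s0=1 s3=0 s1=1 s4=0 s5=1 s2=1
t14.Δ5 clk=1 s0=1 s3=0 s1=1 s4=1 s5=0 s2=1
t14.Δ6 clk=1 s0=0 s3=0 s1=1 s4=1 s5=1 s2=1
t14.Δ7 clk=1 s0=1 s3=0 s1=1 s4=1 s5=1 s2=1
t15.Δ0 clk=1 s0=1 s3=0 s1=1 s4=1 s5=1 s2=1
t15.Δ1 clk=0 s0=1 s3=0 s1=1 s4=1 s5=1 s2=1
t16.Δ0 clk=0 s0=1 s3=0 s1=1 s4=1 s5=1 s2=1
t16.Δ1 clk=1 s0=1 s3=0 s1=1 s4=1 s5=1 s2=1
t16.Δ2 clk=1 s0=1 s3=1 s1=1 s4=1 s5=1 s2=1
t16.Δ3 clk=1 s0=0 s3=1 s1=0 s4=1 s5=0 s2=1
t16.Δ4 clk=1 s0=1 s3=1 s1=0 s4=1 s5=0 s2=1
t17.Δ0 clk=1 s0=1 s3=1 s1=0 s4=1 s5=0 s2=1
t17.Δ1 clk=0 s0=1 s3=1 s1=0 s4=1 s5=0 s2=1
t18.Δ0 clk=0 s0=1 s3=1 s1=0 s4=1 s5=0 s2=1
t18.Δ1 clk=1 s0=1 s3=1 s1=0 s4=1 s5=0 s2=1
t18.Δ2 clk=1 s0=1 s3=0 s1=0 s4=1 s5=0 s2=1
t18.Δ3 clk=1 s0=0 s3=0 s1=1 s4=1 s5=1 s2=0
t18.Δ4 clk=1 s0=1 s3=0 s1=1 s4=0 s5=1 s2=1
t18.Δ5 clk=1 s0=1 s3=0 s1=1 s4=1 s5=0 s2=1
t18.Δ6 clk=1 s0=0 s3=0 s1=1 s4=1 s5=1 s2=1
t18.Δ7 clk=1 s0=1 s3=0 s1=1 s4=1 s5=1 s2=1
t19.Δ0 clk=1 s0=1 s3=0 s1=1 s4=1 s5=1 s2=1
t19.Δ1 clk=0 s0=1 s3=0 s1=1 s4=1 s5=1 s2=1

1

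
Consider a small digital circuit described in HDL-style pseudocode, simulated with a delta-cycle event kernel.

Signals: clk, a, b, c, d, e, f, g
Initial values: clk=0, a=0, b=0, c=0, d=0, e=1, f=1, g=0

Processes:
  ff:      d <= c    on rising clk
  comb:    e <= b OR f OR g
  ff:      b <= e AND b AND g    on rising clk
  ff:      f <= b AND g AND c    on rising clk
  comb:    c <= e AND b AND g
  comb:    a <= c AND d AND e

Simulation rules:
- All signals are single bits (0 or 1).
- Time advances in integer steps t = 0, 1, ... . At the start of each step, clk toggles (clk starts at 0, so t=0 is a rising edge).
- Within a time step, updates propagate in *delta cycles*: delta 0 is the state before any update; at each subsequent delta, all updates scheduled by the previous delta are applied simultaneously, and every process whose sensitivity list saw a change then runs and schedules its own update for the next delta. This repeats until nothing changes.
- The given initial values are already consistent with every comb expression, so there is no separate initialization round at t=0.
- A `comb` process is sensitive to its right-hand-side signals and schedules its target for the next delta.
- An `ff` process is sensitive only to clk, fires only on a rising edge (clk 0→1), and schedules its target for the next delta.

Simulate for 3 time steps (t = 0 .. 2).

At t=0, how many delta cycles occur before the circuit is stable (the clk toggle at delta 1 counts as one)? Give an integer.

3

t0.Δ0 e=1 a=0 g=0 clk=0 d=0 f=1 b=0 c=0
t0.Δ1 e=1 a=0 g=0 clk=1 d=0 f=1 b=0 c=0
t0.Δ2 e=1 a=0 g=0 clk=1 d=0 f=0 b=0 c=0
t0.Δ3 e=0 a=0 g=0 clk=1 d=0 f=0 b=0 c=0
t1.Δ0 e=0 a=0 g=0 clk=1 d=0 f=0 b=0 c=0
t1.Δ1 e=0 a=0 g=0 clk=0 d=0 f=0 b=0 c=0
t2.Δ0 e=0 a=0 g=0 clk=0 d=0 f=0 b=0 c=0
t2.Δ1 e=0 a=0 g=0 clk=1 d=0 f=0 b=0 c=0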